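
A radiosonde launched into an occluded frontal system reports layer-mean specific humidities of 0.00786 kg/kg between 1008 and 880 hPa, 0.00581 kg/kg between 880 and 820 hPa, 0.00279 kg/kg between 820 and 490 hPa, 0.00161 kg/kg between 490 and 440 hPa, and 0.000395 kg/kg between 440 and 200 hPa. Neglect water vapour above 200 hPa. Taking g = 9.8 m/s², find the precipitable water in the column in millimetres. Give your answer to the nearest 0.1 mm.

Precipitable water is the column-integrated vapour mass per unit area: PW = (1/g) Σ q̄ Δp, with q in kg/kg and Δp in Pa (1 kg/m² of water = 1 mm).
Layer 1008–880 hPa: Δp = 128 hPa = 12800 Pa, q̄ = 0.00786 kg/kg → 0.00786 × 12800 / 9.8 = 10.27 mm
Layer 880–820 hPa: Δp = 60 hPa = 6000 Pa, q̄ = 0.00581 kg/kg → 0.00581 × 6000 / 9.8 = 3.56 mm
Layer 820–490 hPa: Δp = 330 hPa = 33000 Pa, q̄ = 0.00279 kg/kg → 0.00279 × 33000 / 9.8 = 9.39 mm
Layer 490–440 hPa: Δp = 50 hPa = 5000 Pa, q̄ = 0.00161 kg/kg → 0.00161 × 5000 / 9.8 = 0.82 mm
Layer 440–200 hPa: Δp = 240 hPa = 24000 Pa, q̄ = 0.000395 kg/kg → 0.000395 × 24000 / 9.8 = 0.97 mm
PW = 10.27 + 3.56 + 9.39 + 0.82 + 0.97 = 25.01 ≈ 25.0 mm.

PW ≈ 25.0 mm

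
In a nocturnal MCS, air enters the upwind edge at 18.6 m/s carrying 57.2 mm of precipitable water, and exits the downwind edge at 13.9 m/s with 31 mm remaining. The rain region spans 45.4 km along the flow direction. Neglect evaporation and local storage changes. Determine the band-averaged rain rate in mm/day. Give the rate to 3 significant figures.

R ≈ 1200 mm/day

Column moisture flux per unit crosswind length is F = V × PW.
Inflow: F_in = 18.6 × 57.2 = 1063.92 mm·m/s
Outflow: F_out = 13.9 × 31 = 430.9 mm·m/s
Steady-state rate R = (F_in − F_out)/L = (1063.92 − 430.9) / 45400 m = 1.394e-02 mm/s.
R = 1.394e-02 × 3600 × 24 = 1200 mm/day.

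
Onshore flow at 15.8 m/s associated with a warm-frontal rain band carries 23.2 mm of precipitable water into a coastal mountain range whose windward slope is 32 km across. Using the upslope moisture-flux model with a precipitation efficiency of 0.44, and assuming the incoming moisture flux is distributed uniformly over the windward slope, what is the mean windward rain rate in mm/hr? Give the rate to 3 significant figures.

R ≈ 18.1 mm/hr

Incoming column moisture flux per unit ridge length: F = V × PW = 15.8 × 23.2 = 366.56 mm·m/s.
Spread over the 32 km slope with efficiency ε = 0.44: R = ε·F/W = 0.44 × 366.56 / 32000 m = 5.040e-03 mm/s.
R = 5.040e-03 × 3600 = 18.1 mm/hr.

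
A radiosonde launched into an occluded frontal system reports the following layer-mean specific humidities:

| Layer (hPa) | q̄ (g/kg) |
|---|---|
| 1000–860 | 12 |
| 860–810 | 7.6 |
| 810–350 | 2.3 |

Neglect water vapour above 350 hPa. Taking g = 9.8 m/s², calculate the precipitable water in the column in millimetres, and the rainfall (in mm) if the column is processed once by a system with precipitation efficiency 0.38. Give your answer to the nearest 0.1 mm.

PW ≈ 31.8 mm; rainfall ≈ 12.1 mm

Precipitable water is the column-integrated vapour mass per unit area: PW = (1/g) Σ q̄ Δp, with q in kg/kg and Δp in Pa (1 kg/m² of water = 1 mm).
Layer 1000–860 hPa: Δp = 140 hPa = 14000 Pa, q̄ = 0.012 kg/kg → 0.012 × 14000 / 9.8 = 17.14 mm
Layer 860–810 hPa: Δp = 50 hPa = 5000 Pa, q̄ = 0.0076 kg/kg → 0.0076 × 5000 / 9.8 = 3.88 mm
Layer 810–350 hPa: Δp = 460 hPa = 46000 Pa, q̄ = 0.0023 kg/kg → 0.0023 × 46000 / 9.8 = 10.80 mm
PW = 17.14 + 3.88 + 10.80 = 31.82 ≈ 31.8 mm.
Rainfall = ε × PW = 0.38 × 31.8 = 12.1 mm.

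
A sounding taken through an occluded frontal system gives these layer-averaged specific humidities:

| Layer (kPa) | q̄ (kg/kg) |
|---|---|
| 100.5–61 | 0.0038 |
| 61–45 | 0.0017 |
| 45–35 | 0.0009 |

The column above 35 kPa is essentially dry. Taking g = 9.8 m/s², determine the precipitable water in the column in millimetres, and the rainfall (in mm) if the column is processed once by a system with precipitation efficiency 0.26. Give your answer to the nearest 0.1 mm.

Precipitable water is the column-integrated vapour mass per unit area: PW = (1/g) Σ q̄ Δp, with q in kg/kg and Δp in Pa (1 kg/m² of water = 1 mm).
Layer 100.5–61 kPa: Δp = 395 hPa = 39500 Pa, q̄ = 0.0038 kg/kg → 0.0038 × 39500 / 9.8 = 15.32 mm
Layer 61–45 kPa: Δp = 160 hPa = 16000 Pa, q̄ = 0.0017 kg/kg → 0.0017 × 16000 / 9.8 = 2.78 mm
Layer 45–35 kPa: Δp = 100 hPa = 10000 Pa, q̄ = 0.0009 kg/kg → 0.0009 × 10000 / 9.8 = 0.92 mm
PW = 15.32 + 2.78 + 0.92 = 19.02 ≈ 19.0 mm.
Rainfall = ε × PW = 0.26 × 19.0 = 4.9 mm.

PW ≈ 19.0 mm; rainfall ≈ 4.9 mm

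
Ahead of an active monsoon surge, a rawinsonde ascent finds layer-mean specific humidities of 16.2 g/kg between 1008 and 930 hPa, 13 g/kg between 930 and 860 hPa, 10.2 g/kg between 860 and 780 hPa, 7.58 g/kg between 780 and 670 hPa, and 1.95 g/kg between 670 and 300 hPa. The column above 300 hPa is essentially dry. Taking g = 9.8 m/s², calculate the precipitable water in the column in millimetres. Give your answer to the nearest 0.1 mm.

Precipitable water is the column-integrated vapour mass per unit area: PW = (1/g) Σ q̄ Δp, with q in kg/kg and Δp in Pa (1 kg/m² of water = 1 mm).
Layer 1008–930 hPa: Δp = 78 hPa = 7800 Pa, q̄ = 0.0162 kg/kg → 0.0162 × 7800 / 9.8 = 12.89 mm
Layer 930–860 hPa: Δp = 70 hPa = 7000 Pa, q̄ = 0.013 kg/kg → 0.013 × 7000 / 9.8 = 9.29 mm
Layer 860–780 hPa: Δp = 80 hPa = 8000 Pa, q̄ = 0.0102 kg/kg → 0.0102 × 8000 / 9.8 = 8.33 mm
Layer 780–670 hPa: Δp = 110 hPa = 11000 Pa, q̄ = 0.00758 kg/kg → 0.00758 × 11000 / 9.8 = 8.51 mm
Layer 670–300 hPa: Δp = 370 hPa = 37000 Pa, q̄ = 0.00195 kg/kg → 0.00195 × 37000 / 9.8 = 7.36 mm
PW = 12.89 + 9.29 + 8.33 + 8.51 + 7.36 = 46.38 ≈ 46.4 mm.

PW ≈ 46.4 mm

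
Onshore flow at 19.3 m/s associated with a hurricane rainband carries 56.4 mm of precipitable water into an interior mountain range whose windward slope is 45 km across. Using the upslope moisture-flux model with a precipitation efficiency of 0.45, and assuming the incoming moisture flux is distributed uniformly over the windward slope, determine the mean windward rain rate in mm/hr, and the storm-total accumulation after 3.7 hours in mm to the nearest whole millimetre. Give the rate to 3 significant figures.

R ≈ 39.2 mm/hr; total ≈ 145 mm

Incoming column moisture flux per unit ridge length: F = V × PW = 19.3 × 56.4 = 1088.52 mm·m/s.
Spread over the 45 km slope with efficiency ε = 0.45: R = ε·F/W = 0.45 × 1088.52 / 45000 m = 1.089e-02 mm/s.
R = 1.089e-02 × 3600 = 39.2 mm/hr.
Over 3.7 h: total = 39.2 × 3.7 = 145.04 ≈ 145 mm.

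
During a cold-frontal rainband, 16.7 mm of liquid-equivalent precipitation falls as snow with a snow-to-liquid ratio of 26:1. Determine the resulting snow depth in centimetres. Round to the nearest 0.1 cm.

Snow depth = liquid × ratio = 16.7 mm × 26 = 434.2 mm = 43.4 cm.

snow depth ≈ 43.4 cm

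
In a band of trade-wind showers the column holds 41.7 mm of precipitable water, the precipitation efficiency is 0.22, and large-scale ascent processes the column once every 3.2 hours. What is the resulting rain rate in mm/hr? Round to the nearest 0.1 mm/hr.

Each overturning extracts ε × PW = 0.22 × 41.7 = 9.174 mm.
Rate = ε·PW / τ = 9.174 / 3.2 h = 2.9 mm/hr.

R ≈ 2.9 mm/hr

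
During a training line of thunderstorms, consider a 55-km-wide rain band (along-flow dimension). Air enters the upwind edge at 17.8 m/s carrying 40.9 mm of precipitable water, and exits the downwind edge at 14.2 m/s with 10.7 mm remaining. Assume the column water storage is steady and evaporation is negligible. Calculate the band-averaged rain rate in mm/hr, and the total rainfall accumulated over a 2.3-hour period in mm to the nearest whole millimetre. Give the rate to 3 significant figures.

Column moisture flux per unit crosswind length is F = V × PW.
Inflow: F_in = 17.8 × 40.9 = 728.02 mm·m/s
Outflow: F_out = 14.2 × 10.7 = 151.94 mm·m/s
Steady-state rate R = (F_in − F_out)/L = (728.02 − 151.94) / 55000 m = 1.047e-02 mm/s.
R = 1.047e-02 × 3600 = 37.7 mm/hr.
Over 2.3 h: total = 37.7 × 2.3 = 86.71 ≈ 87 mm.

R ≈ 37.7 mm/hr; total ≈ 87 mm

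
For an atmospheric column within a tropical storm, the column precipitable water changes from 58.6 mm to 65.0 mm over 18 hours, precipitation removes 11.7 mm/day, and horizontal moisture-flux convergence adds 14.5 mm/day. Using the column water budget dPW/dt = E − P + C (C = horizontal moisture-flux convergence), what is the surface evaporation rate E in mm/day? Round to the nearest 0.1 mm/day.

E ≈ 5.7 mm/day

dPW/dt = (65.0 − 58.6) mm / (18/24 day) = +8.533 mm/day.
E = dPW/dt + P − C = (+8.533) + 11.7 − (14.5) = 5.7 mm/day.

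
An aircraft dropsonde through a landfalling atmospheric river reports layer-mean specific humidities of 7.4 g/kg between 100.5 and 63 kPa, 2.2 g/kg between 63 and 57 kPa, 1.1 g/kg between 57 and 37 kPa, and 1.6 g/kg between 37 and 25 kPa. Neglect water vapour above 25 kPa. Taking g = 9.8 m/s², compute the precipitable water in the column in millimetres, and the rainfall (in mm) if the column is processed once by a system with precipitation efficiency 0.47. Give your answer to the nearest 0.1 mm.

Precipitable water is the column-integrated vapour mass per unit area: PW = (1/g) Σ q̄ Δp, with q in kg/kg and Δp in Pa (1 kg/m² of water = 1 mm).
Layer 100.5–63 kPa: Δp = 375 hPa = 37500 Pa, q̄ = 0.0074 kg/kg → 0.0074 × 37500 / 9.8 = 28.32 mm
Layer 63–57 kPa: Δp = 60 hPa = 6000 Pa, q̄ = 0.0022 kg/kg → 0.0022 × 6000 / 9.8 = 1.35 mm
Layer 57–37 kPa: Δp = 200 hPa = 20000 Pa, q̄ = 0.0011 kg/kg → 0.0011 × 20000 / 9.8 = 2.24 mm
Layer 37–25 kPa: Δp = 120 hPa = 12000 Pa, q̄ = 0.0016 kg/kg → 0.0016 × 12000 / 9.8 = 1.96 mm
PW = 28.32 + 1.35 + 2.24 + 1.96 = 33.87 ≈ 33.9 mm.
Rainfall = ε × PW = 0.47 × 33.9 = 15.9 mm.

PW ≈ 33.9 mm; rainfall ≈ 15.9 mm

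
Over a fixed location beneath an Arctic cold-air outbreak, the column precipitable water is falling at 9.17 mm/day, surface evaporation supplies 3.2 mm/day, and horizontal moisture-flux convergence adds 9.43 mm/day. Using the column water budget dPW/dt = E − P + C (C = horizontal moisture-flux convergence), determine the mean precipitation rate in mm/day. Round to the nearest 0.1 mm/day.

dPW/dt = -9.17 mm/day.
P = E + C − dPW/dt = 3.2 + (9.43) − (-9.17) = 21.8 mm/day.

P ≈ 21.8 mm/day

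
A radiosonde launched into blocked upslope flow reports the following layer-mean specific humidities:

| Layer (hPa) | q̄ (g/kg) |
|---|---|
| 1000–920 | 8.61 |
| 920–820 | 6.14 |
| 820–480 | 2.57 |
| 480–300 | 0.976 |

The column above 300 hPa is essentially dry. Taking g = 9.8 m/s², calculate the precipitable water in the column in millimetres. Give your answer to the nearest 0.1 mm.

PW ≈ 24.0 mm

Precipitable water is the column-integrated vapour mass per unit area: PW = (1/g) Σ q̄ Δp, with q in kg/kg and Δp in Pa (1 kg/m² of water = 1 mm).
Layer 1000–920 hPa: Δp = 80 hPa = 8000 Pa, q̄ = 0.00861 kg/kg → 0.00861 × 8000 / 9.8 = 7.03 mm
Layer 920–820 hPa: Δp = 100 hPa = 10000 Pa, q̄ = 0.00614 kg/kg → 0.00614 × 10000 / 9.8 = 6.27 mm
Layer 820–480 hPa: Δp = 340 hPa = 34000 Pa, q̄ = 0.00257 kg/kg → 0.00257 × 34000 / 9.8 = 8.92 mm
Layer 480–300 hPa: Δp = 180 hPa = 18000 Pa, q̄ = 0.000976 kg/kg → 0.000976 × 18000 / 9.8 = 1.79 mm
PW = 7.03 + 6.27 + 8.92 + 1.79 = 24.01 ≈ 24.0 mm.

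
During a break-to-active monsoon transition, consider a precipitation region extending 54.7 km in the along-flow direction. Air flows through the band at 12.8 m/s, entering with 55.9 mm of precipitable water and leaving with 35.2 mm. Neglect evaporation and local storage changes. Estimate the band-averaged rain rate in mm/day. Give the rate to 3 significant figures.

R ≈ 419 mm/day

Column moisture flux per unit crosswind length is F = V × PW.
Inflow: F_in = 12.8 × 55.9 = 715.52 mm·m/s
Outflow: F_out = 12.8 × 35.2 = 450.56 mm·m/s
Steady-state rate R = (F_in − F_out)/L = (715.52 − 450.56) / 54700 m = 4.844e-03 mm/s.
R = 4.844e-03 × 3600 × 24 = 419 mm/day.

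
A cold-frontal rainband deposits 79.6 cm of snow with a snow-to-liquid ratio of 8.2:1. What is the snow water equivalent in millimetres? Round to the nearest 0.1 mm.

SWE = snow depth / ratio = 79.6 cm / 8.2 = 9.707 cm = 97.1 mm.

SWE ≈ 97.1 mm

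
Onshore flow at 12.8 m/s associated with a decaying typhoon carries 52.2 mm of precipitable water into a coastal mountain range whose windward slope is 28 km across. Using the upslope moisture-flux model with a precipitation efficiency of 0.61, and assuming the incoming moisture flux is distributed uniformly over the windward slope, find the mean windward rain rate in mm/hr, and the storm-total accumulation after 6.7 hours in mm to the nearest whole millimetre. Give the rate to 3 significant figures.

Incoming column moisture flux per unit ridge length: F = V × PW = 12.8 × 52.2 = 668.16 mm·m/s.
Spread over the 28 km slope with efficiency ε = 0.61: R = ε·F/W = 0.61 × 668.16 / 28000 m = 1.456e-02 mm/s.
R = 1.456e-02 × 3600 = 52.4 mm/hr.
Over 6.7 h: total = 52.4 × 6.7 = 351.08 ≈ 351 mm.

R ≈ 52.4 mm/hr; total ≈ 351 mm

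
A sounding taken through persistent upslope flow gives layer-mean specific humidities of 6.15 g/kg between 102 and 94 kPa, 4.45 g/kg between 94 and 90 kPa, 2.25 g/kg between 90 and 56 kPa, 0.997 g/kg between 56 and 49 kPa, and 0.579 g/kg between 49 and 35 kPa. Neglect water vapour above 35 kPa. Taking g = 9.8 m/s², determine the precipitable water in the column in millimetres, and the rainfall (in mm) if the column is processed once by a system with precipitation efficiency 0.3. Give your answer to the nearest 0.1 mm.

Precipitable water is the column-integrated vapour mass per unit area: PW = (1/g) Σ q̄ Δp, with q in kg/kg and Δp in Pa (1 kg/m² of water = 1 mm).
Layer 102–94 kPa: Δp = 80 hPa = 8000 Pa, q̄ = 0.00615 kg/kg → 0.00615 × 8000 / 9.8 = 5.02 mm
Layer 94–90 kPa: Δp = 40 hPa = 4000 Pa, q̄ = 0.00445 kg/kg → 0.00445 × 4000 / 9.8 = 1.82 mm
Layer 90–56 kPa: Δp = 340 hPa = 34000 Pa, q̄ = 0.00225 kg/kg → 0.00225 × 34000 / 9.8 = 7.81 mm
Layer 56–49 kPa: Δp = 70 hPa = 7000 Pa, q̄ = 0.000997 kg/kg → 0.000997 × 7000 / 9.8 = 0.71 mm
Layer 49–35 kPa: Δp = 140 hPa = 14000 Pa, q̄ = 0.000579 kg/kg → 0.000579 × 14000 / 9.8 = 0.83 mm
PW = 5.02 + 1.82 + 7.81 + 0.71 + 0.83 = 16.19 ≈ 16.2 mm.
Rainfall = ε × PW = 0.3 × 16.2 = 4.9 mm.

PW ≈ 16.2 mm; rainfall ≈ 4.9 mm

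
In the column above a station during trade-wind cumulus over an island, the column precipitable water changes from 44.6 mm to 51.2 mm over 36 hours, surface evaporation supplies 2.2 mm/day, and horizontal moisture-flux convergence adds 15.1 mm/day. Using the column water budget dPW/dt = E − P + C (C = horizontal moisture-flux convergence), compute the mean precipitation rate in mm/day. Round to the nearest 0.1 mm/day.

P ≈ 12.9 mm/day

dPW/dt = (51.2 − 44.6) mm / (36/24 day) = +4.400 mm/day.
P = E + C − dPW/dt = 2.2 + (15.1) − (+4.400) = 12.9 mm/day.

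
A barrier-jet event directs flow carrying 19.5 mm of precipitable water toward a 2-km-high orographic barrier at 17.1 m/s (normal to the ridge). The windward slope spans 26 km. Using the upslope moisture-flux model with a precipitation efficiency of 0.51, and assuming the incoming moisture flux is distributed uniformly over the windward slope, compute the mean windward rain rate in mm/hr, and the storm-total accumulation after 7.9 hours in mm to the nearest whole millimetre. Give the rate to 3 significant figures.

R ≈ 23.5 mm/hr; total ≈ 186 mm

Incoming column moisture flux per unit ridge length: F = V × PW = 17.1 × 19.5 = 333.45 mm·m/s.
Spread over the 26 km slope with efficiency ε = 0.51: R = ε·F/W = 0.51 × 333.45 / 26000 m = 6.541e-03 mm/s.
R = 6.541e-03 × 3600 = 23.5 mm/hr.
Over 7.9 h: total = 23.5 × 7.9 = 185.65 ≈ 186 mm.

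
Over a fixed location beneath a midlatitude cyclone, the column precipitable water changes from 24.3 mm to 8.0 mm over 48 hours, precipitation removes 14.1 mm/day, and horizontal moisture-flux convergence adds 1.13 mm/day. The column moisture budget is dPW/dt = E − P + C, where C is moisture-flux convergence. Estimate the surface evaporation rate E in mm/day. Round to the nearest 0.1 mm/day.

E ≈ 4.8 mm/day

dPW/dt = (8.0 − 24.3) mm / (48/24 day) = -8.150 mm/day.
E = dPW/dt + P − C = (-8.150) + 14.1 − (1.13) = 4.8 mm/day.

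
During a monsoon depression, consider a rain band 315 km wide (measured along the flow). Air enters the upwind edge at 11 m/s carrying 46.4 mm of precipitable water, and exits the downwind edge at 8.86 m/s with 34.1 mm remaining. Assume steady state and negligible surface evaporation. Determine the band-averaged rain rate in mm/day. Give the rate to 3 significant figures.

R ≈ 57.1 mm/day

Column moisture flux per unit crosswind length is F = V × PW.
Inflow: F_in = 11 × 46.4 = 510.4 mm·m/s
Outflow: F_out = 8.86 × 34.1 = 302.126 mm·m/s
Steady-state rate R = (F_in − F_out)/L = (510.4 − 302.126) / 315000 m = 6.612e-04 mm/s.
R = 6.612e-04 × 3600 × 24 = 57.1 mm/day.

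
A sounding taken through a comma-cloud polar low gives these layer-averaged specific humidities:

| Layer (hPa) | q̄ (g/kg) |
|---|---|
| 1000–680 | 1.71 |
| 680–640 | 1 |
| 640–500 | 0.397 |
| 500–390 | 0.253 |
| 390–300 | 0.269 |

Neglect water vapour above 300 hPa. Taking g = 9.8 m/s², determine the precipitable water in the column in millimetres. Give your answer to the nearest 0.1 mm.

PW ≈ 7.1 mm

Precipitable water is the column-integrated vapour mass per unit area: PW = (1/g) Σ q̄ Δp, with q in kg/kg and Δp in Pa (1 kg/m² of water = 1 mm).
Layer 1000–680 hPa: Δp = 320 hPa = 32000 Pa, q̄ = 0.00171 kg/kg → 0.00171 × 32000 / 9.8 = 5.58 mm
Layer 680–640 hPa: Δp = 40 hPa = 4000 Pa, q̄ = 0.001 kg/kg → 0.001 × 4000 / 9.8 = 0.41 mm
Layer 640–500 hPa: Δp = 140 hPa = 14000 Pa, q̄ = 0.000397 kg/kg → 0.000397 × 14000 / 9.8 = 0.57 mm
Layer 500–390 hPa: Δp = 110 hPa = 11000 Pa, q̄ = 0.000253 kg/kg → 0.000253 × 11000 / 9.8 = 0.28 mm
Layer 390–300 hPa: Δp = 90 hPa = 9000 Pa, q̄ = 0.000269 kg/kg → 0.000269 × 9000 / 9.8 = 0.25 mm
PW = 5.58 + 0.41 + 0.57 + 0.28 + 0.25 = 7.09 ≈ 7.1 mm.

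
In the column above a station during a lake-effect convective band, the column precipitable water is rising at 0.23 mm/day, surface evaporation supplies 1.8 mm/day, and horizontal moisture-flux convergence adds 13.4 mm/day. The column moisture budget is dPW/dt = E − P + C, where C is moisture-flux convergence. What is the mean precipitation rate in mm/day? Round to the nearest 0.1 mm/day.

P ≈ 15.0 mm/day

dPW/dt = +0.23 mm/day.
P = E + C − dPW/dt = 1.8 + (13.4) − (+0.23) = 15.0 mm/day.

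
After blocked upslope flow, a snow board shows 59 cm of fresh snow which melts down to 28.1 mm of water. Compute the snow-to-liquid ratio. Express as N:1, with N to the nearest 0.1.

Ratio = snow depth / SWE = 590 mm / 28.1 mm = 21.0, i.e. 21.0:1.

ratio ≈ 21.0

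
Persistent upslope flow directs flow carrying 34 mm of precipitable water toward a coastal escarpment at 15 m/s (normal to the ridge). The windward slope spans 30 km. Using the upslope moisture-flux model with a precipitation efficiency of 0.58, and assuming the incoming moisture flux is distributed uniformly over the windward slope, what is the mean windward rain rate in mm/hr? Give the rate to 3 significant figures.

Incoming column moisture flux per unit ridge length: F = V × PW = 15 × 34 = 510 mm·m/s.
Spread over the 30 km slope with efficiency ε = 0.58: R = ε·F/W = 0.58 × 510 / 30000 m = 9.860e-03 mm/s.
R = 9.860e-03 × 3600 = 35.5 mm/hr.

R ≈ 35.5 mm/hr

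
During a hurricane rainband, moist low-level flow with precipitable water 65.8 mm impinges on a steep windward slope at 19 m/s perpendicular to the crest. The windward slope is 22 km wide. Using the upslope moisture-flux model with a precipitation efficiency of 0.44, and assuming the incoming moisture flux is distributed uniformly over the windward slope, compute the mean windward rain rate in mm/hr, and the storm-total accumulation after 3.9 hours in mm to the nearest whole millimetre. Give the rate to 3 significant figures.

Incoming column moisture flux per unit ridge length: F = V × PW = 19 × 65.8 = 1250.2 mm·m/s.
Spread over the 22 km slope with efficiency ε = 0.44: R = ε·F/W = 0.44 × 1250.2 / 22000 m = 2.500e-02 mm/s.
R = 2.500e-02 × 3600 = 90.0 mm/hr.
Over 3.9 h: total = 90.0 × 3.9 = 351 mm.

R ≈ 90.0 mm/hr; total ≈ 351 mm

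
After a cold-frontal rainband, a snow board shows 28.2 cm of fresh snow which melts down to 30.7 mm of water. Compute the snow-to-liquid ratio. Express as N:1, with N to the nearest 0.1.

Ratio = snow depth / SWE = 282 mm / 30.7 mm = 9.2, i.e. 9.2:1.

ratio ≈ 9.2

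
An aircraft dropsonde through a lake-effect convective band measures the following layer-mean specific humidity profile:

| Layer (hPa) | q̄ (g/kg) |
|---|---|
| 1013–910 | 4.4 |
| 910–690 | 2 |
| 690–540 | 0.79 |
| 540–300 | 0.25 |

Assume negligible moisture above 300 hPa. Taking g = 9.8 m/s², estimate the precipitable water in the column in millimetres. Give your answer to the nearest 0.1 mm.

PW ≈ 10.9 mm

Precipitable water is the column-integrated vapour mass per unit area: PW = (1/g) Σ q̄ Δp, with q in kg/kg and Δp in Pa (1 kg/m² of water = 1 mm).
Layer 1013–910 hPa: Δp = 103 hPa = 10300 Pa, q̄ = 0.0044 kg/kg → 0.0044 × 10300 / 9.8 = 4.62 mm
Layer 910–690 hPa: Δp = 220 hPa = 22000 Pa, q̄ = 0.002 kg/kg → 0.002 × 22000 / 9.8 = 4.49 mm
Layer 690–540 hPa: Δp = 150 hPa = 15000 Pa, q̄ = 0.00079 kg/kg → 0.00079 × 15000 / 9.8 = 1.21 mm
Layer 540–300 hPa: Δp = 240 hPa = 24000 Pa, q̄ = 0.00025 kg/kg → 0.00025 × 24000 / 9.8 = 0.61 mm
PW = 4.62 + 4.49 + 1.21 + 0.61 = 10.93 ≈ 10.9 mm.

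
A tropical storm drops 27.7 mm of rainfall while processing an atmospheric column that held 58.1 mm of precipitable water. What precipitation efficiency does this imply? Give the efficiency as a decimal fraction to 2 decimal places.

ε ≈ 0.48

ε = rainfall / PW = 27.7 / 58.1 = 0.48.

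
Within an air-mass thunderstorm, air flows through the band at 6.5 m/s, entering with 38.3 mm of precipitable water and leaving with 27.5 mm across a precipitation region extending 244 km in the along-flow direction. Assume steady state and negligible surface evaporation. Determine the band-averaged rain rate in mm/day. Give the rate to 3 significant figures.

R ≈ 24.9 mm/day

Column moisture flux per unit crosswind length is F = V × PW.
Inflow: F_in = 6.5 × 38.3 = 248.95 mm·m/s
Outflow: F_out = 6.5 × 27.5 = 178.75 mm·m/s
Steady-state rate R = (F_in − F_out)/L = (248.95 − 178.75) / 244000 m = 2.877e-04 mm/s.
R = 2.877e-04 × 3600 × 24 = 24.9 mm/day.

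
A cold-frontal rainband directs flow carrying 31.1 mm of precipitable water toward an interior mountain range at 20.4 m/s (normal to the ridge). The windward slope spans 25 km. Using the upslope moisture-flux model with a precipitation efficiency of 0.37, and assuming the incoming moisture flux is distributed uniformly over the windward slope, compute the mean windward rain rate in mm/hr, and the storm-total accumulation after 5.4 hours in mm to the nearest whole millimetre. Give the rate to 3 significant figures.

Incoming column moisture flux per unit ridge length: F = V × PW = 20.4 × 31.1 = 634.44 mm·m/s.
Spread over the 25 km slope with efficiency ε = 0.37: R = ε·F/W = 0.37 × 634.44 / 25000 m = 9.390e-03 mm/s.
R = 9.390e-03 × 3600 = 33.8 mm/hr.
Over 5.4 h: total = 33.8 × 5.4 = 182.52 ≈ 183 mm.

R ≈ 33.8 mm/hr; total ≈ 183 mm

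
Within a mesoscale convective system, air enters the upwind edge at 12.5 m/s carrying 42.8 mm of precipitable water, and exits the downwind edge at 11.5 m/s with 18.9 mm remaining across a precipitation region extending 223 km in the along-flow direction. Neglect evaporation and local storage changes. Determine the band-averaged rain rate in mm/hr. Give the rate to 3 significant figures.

Column moisture flux per unit crosswind length is F = V × PW.
Inflow: F_in = 12.5 × 42.8 = 535 mm·m/s
Outflow: F_out = 11.5 × 18.9 = 217.35 mm·m/s
Steady-state rate R = (F_in − F_out)/L = (535 − 217.35) / 223000 m = 1.424e-03 mm/s.
R = 1.424e-03 × 3600 = 5.13 mm/hr.

R ≈ 5.13 mm/hr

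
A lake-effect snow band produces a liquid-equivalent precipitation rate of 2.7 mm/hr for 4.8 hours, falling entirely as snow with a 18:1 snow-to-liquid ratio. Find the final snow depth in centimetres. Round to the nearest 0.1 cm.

snow depth ≈ 23.3 cm

Liquid-equivalent depth = 2.7 × 4.8 = 12.96 mm.
Snow depth = 12.96 mm × 18 = 233.28 mm = 23.3 cm.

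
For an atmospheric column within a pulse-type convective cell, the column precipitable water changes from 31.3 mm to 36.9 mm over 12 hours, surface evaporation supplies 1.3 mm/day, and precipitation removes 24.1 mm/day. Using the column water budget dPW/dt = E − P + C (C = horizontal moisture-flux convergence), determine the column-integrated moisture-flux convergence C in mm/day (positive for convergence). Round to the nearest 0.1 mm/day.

C ≈ 34.0 mm/day

dPW/dt = (36.9 − 31.3) mm / (12/24 day) = +11.200 mm/day.
C = dPW/dt − E + P = (+11.200) − 1.3 + 24.1 = 34.0 mm/day.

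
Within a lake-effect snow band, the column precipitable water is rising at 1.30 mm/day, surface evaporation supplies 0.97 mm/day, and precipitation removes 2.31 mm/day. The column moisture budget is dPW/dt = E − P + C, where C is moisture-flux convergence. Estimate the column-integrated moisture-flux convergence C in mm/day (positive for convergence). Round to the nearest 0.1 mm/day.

C ≈ 2.6 mm/day

dPW/dt = +1.30 mm/day.
C = dPW/dt − E + P = (+1.30) − 0.97 + 2.31 = 2.6 mm/day.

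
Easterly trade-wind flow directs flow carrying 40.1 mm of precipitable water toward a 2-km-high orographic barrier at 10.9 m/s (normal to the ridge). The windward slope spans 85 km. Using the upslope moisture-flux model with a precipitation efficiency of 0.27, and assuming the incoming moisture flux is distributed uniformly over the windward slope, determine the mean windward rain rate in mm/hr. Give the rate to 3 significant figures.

R ≈ 5.00 mm/hr

Incoming column moisture flux per unit ridge length: F = V × PW = 10.9 × 40.1 = 437.09 mm·m/s.
Spread over the 85 km slope with efficiency ε = 0.27: R = ε·F/W = 0.27 × 437.09 / 85000 m = 1.388e-03 mm/s.
R = 1.388e-03 × 3600 = 5.00 mm/hr.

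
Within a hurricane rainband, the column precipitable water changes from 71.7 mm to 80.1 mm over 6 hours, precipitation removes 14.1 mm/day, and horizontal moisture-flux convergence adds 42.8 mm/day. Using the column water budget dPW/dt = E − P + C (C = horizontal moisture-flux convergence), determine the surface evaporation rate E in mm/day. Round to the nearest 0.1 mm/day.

dPW/dt = (80.1 − 71.7) mm / (6/24 day) = +33.600 mm/day.
E = dPW/dt + P − C = (+33.600) + 14.1 − (42.8) = 4.9 mm/day.

E ≈ 4.9 mm/day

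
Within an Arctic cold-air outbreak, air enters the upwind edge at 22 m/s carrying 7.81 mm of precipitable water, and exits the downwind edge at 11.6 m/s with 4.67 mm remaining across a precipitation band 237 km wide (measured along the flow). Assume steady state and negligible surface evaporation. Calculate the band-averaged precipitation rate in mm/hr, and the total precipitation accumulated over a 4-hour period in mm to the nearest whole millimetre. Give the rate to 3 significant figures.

R ≈ 1.79 mm/hr; total ≈ 7 mm

Column moisture flux per unit crosswind length is F = V × PW.
Inflow: F_in = 22 × 7.81 = 171.82 mm·m/s
Outflow: F_out = 11.6 × 4.67 = 54.172 mm·m/s
Steady-state rate R = (F_in − F_out)/L = (171.82 − 54.172) / 237000 m = 4.964e-04 mm/s.
R = 4.964e-04 × 3600 = 1.79 mm/hr.
Over 4 h: total = 1.79 × 4 = 7.16 ≈ 7 mm.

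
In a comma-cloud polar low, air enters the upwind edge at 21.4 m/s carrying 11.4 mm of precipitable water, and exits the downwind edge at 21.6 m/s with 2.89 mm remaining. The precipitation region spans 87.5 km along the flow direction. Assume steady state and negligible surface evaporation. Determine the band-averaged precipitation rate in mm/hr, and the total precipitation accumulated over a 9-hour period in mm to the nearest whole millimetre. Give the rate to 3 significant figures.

R ≈ 7.47 mm/hr; total ≈ 67 mm

Column moisture flux per unit crosswind length is F = V × PW.
Inflow: F_in = 21.4 × 11.4 = 243.96 mm·m/s
Outflow: F_out = 21.6 × 2.89 = 62.424 mm·m/s
Steady-state rate R = (F_in − F_out)/L = (243.96 − 62.424) / 87500 m = 2.075e-03 mm/s.
R = 2.075e-03 × 3600 = 7.47 mm/hr.
Over 9 h: total = 7.47 × 9 = 67.23 ≈ 67 mm.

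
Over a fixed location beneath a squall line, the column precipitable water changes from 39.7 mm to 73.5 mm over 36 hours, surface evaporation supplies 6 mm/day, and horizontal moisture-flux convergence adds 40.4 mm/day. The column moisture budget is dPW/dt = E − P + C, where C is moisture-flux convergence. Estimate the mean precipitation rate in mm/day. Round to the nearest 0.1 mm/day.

dPW/dt = (73.5 − 39.7) mm / (36/24 day) = +22.533 mm/day.
P = E + C − dPW/dt = 6 + (40.4) − (+22.533) = 23.9 mm/day.

P ≈ 23.9 mm/day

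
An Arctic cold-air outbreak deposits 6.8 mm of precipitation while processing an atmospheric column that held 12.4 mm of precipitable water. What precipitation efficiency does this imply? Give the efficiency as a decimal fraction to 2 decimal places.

ε ≈ 0.55

ε = precipitation / PW = 6.8 / 12.4 = 0.55.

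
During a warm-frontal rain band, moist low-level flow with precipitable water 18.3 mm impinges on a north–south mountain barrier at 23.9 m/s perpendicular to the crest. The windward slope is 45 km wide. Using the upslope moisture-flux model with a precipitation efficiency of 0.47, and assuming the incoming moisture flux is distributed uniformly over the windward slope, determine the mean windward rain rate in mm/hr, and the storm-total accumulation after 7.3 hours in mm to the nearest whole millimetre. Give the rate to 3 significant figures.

Incoming column moisture flux per unit ridge length: F = V × PW = 23.9 × 18.3 = 437.37 mm·m/s.
Spread over the 45 km slope with efficiency ε = 0.47: R = ε·F/W = 0.47 × 437.37 / 45000 m = 4.568e-03 mm/s.
R = 4.568e-03 × 3600 = 16.4 mm/hr.
Over 7.3 h: total = 16.4 × 7.3 = 119.72 ≈ 120 mm.

R ≈ 16.4 mm/hr; total ≈ 120 mm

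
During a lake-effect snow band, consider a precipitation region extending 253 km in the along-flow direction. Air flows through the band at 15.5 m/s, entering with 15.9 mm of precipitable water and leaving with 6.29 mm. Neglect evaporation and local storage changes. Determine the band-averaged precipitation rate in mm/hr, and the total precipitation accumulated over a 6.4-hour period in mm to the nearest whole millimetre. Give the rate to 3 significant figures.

R ≈ 2.12 mm/hr; total ≈ 14 mm

Column moisture flux per unit crosswind length is F = V × PW.
Inflow: F_in = 15.5 × 15.9 = 246.45 mm·m/s
Outflow: F_out = 15.5 × 6.29 = 97.495 mm·m/s
Steady-state rate R = (F_in − F_out)/L = (246.45 − 97.495) / 253000 m = 5.888e-04 mm/s.
R = 5.888e-04 × 3600 = 2.12 mm/hr.
Over 6.4 h: total = 2.12 × 6.4 = 13.568 ≈ 14 mm.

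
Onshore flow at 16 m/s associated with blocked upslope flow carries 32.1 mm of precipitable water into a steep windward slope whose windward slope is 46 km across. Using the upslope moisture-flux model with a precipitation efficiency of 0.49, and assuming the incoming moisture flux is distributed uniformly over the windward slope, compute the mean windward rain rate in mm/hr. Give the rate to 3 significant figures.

R ≈ 19.7 mm/hr

Incoming column moisture flux per unit ridge length: F = V × PW = 16 × 32.1 = 513.6 mm·m/s.
Spread over the 46 km slope with efficiency ε = 0.49: R = ε·F/W = 0.49 × 513.6 / 46000 m = 5.471e-03 mm/s.
R = 5.471e-03 × 3600 = 19.7 mm/hr.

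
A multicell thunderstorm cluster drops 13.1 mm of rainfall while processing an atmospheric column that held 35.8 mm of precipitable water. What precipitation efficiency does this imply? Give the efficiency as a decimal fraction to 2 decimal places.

ε ≈ 0.37

ε = rainfall / PW = 13.1 / 35.8 = 0.37.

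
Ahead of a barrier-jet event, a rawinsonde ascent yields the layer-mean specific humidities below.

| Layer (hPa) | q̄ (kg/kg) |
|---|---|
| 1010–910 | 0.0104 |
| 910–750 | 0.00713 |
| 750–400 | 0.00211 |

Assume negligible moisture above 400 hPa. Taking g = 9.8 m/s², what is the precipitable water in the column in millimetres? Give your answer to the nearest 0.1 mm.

PW ≈ 29.8 mm

Precipitable water is the column-integrated vapour mass per unit area: PW = (1/g) Σ q̄ Δp, with q in kg/kg and Δp in Pa (1 kg/m² of water = 1 mm).
Layer 1010–910 hPa: Δp = 100 hPa = 10000 Pa, q̄ = 0.0104 kg/kg → 0.0104 × 10000 / 9.8 = 10.61 mm
Layer 910–750 hPa: Δp = 160 hPa = 16000 Pa, q̄ = 0.00713 kg/kg → 0.00713 × 16000 / 9.8 = 11.64 mm
Layer 750–400 hPa: Δp = 350 hPa = 35000 Pa, q̄ = 0.00211 kg/kg → 0.00211 × 35000 / 9.8 = 7.54 mm
PW = 10.61 + 11.64 + 7.54 = 29.79 ≈ 29.8 mm.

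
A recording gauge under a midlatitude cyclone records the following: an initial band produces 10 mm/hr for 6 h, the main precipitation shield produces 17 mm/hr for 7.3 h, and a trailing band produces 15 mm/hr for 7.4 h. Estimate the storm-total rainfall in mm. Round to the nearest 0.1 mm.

total ≈ 295.1 mm

Total = Σ Rᵢ Δtᵢ = 10 × 6 + 17 × 7.3 + 15 × 7.4
      = 60 + 124.1 + 111 = 295.1 mm.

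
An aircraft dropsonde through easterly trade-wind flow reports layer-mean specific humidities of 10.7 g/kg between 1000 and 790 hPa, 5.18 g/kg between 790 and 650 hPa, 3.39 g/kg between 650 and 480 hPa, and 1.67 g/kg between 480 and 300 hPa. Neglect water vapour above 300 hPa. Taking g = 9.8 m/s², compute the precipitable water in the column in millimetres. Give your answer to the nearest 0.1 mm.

Precipitable water is the column-integrated vapour mass per unit area: PW = (1/g) Σ q̄ Δp, with q in kg/kg and Δp in Pa (1 kg/m² of water = 1 mm).
Layer 1000–790 hPa: Δp = 210 hPa = 21000 Pa, q̄ = 0.0107 kg/kg → 0.0107 × 21000 / 9.8 = 22.93 mm
Layer 790–650 hPa: Δp = 140 hPa = 14000 Pa, q̄ = 0.00518 kg/kg → 0.00518 × 14000 / 9.8 = 7.40 mm
Layer 650–480 hPa: Δp = 170 hPa = 17000 Pa, q̄ = 0.00339 kg/kg → 0.00339 × 17000 / 9.8 = 5.88 mm
Layer 480–300 hPa: Δp = 180 hPa = 18000 Pa, q̄ = 0.00167 kg/kg → 0.00167 × 18000 / 9.8 = 3.07 mm
PW = 22.93 + 7.40 + 5.88 + 3.07 = 39.28 ≈ 39.3 mm.

PW ≈ 39.3 mm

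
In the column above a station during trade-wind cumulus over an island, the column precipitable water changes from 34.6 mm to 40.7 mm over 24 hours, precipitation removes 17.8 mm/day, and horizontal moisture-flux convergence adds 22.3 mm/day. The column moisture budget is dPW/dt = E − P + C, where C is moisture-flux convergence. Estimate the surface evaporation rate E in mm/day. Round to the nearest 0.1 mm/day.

dPW/dt = (40.7 − 34.6) mm / (24/24 day) = +6.100 mm/day.
E = dPW/dt + P − C = (+6.100) + 17.8 − (22.3) = 1.6 mm/day.

E ≈ 1.6 mm/day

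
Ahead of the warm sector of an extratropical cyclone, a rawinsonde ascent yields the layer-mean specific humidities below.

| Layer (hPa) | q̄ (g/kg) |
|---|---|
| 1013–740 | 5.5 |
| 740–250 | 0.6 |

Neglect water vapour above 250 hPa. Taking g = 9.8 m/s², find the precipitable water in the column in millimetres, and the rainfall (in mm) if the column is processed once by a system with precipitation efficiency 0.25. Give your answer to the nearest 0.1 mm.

Precipitable water is the column-integrated vapour mass per unit area: PW = (1/g) Σ q̄ Δp, with q in kg/kg and Δp in Pa (1 kg/m² of water = 1 mm).
Layer 1013–740 hPa: Δp = 273 hPa = 27300 Pa, q̄ = 0.0055 kg/kg → 0.0055 × 27300 / 9.8 = 15.32 mm
Layer 740–250 hPa: Δp = 490 hPa = 49000 Pa, q̄ = 0.0006 kg/kg → 0.0006 × 49000 / 9.8 = 3.00 mm
PW = 15.32 + 3.00 = 18.32 ≈ 18.3 mm.
Rainfall = ε × PW = 0.25 × 18.3 = 4.6 mm.

PW ≈ 18.3 mm; rainfall ≈ 4.6 mm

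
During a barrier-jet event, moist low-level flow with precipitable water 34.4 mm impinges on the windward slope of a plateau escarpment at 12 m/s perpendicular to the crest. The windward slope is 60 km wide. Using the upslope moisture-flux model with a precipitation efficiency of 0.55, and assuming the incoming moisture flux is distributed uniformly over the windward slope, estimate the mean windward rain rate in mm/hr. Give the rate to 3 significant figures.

R ≈ 13.6 mm/hr

Incoming column moisture flux per unit ridge length: F = V × PW = 12 × 34.4 = 412.8 mm·m/s.
Spread over the 60 km slope with efficiency ε = 0.55: R = ε·F/W = 0.55 × 412.8 / 60000 m = 3.784e-03 mm/s.
R = 3.784e-03 × 3600 = 13.6 mm/hr.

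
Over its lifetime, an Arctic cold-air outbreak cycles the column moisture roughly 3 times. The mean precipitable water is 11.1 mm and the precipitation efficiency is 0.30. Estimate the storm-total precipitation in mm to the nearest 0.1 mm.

precipitation ≈ 10.0 mm

Each cycle deposits ε × PW = 0.30 × 11.1 = 3.33 mm.
Over 3 cycles: 3 × 3.33 = 10.0 mm.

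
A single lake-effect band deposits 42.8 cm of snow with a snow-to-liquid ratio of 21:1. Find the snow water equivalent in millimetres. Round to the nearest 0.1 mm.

SWE ≈ 20.4 mm

SWE = snow depth / ratio = 42.8 cm / 21 = 2.038 cm = 20.4 mm.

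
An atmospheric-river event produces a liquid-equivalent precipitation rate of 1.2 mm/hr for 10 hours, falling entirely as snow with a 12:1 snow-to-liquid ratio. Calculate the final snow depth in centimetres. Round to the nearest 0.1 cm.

snow depth ≈ 14.4 cm

Liquid-equivalent depth = 1.2 × 10 = 12 mm.
Snow depth = 12 mm × 12 = 144 mm = 14.4 cm.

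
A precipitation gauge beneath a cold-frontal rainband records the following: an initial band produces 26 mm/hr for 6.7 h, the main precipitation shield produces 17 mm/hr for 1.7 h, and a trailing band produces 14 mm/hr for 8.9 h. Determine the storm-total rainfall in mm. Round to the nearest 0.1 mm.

total ≈ 327.7 mm

Total = Σ Rᵢ Δtᵢ = 26 × 6.7 + 17 × 1.7 + 14 × 8.9
      = 174.2 + 28.9 + 124.6 = 327.7 mm.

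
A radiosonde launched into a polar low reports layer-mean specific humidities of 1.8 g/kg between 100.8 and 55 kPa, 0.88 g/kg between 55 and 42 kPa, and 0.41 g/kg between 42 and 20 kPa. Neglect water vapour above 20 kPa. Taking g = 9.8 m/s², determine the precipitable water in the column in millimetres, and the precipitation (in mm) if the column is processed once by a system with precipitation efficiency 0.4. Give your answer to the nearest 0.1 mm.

PW ≈ 10.5 mm; precipitation ≈ 4.2 mm

Precipitable water is the column-integrated vapour mass per unit area: PW = (1/g) Σ q̄ Δp, with q in kg/kg and Δp in Pa (1 kg/m² of water = 1 mm).
Layer 100.8–55 kPa: Δp = 458 hPa = 45800 Pa, q̄ = 0.0018 kg/kg → 0.0018 × 45800 / 9.8 = 8.41 mm
Layer 55–42 kPa: Δp = 130 hPa = 13000 Pa, q̄ = 0.00088 kg/kg → 0.00088 × 13000 / 9.8 = 1.17 mm
Layer 42–20 kPa: Δp = 220 hPa = 22000 Pa, q̄ = 0.00041 kg/kg → 0.00041 × 22000 / 9.8 = 0.92 mm
PW = 8.41 + 1.17 + 0.92 = 10.50 ≈ 10.5 mm.
Precipitation = ε × PW = 0.4 × 10.5 = 4.2 mm.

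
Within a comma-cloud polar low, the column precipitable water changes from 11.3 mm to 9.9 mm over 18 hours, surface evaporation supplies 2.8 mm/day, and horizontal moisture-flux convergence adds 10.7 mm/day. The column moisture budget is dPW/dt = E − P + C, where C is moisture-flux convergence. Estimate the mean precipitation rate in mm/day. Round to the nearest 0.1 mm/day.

P ≈ 15.4 mm/day

dPW/dt = (9.9 − 11.3) mm / (18/24 day) = -1.867 mm/day.
P = E + C − dPW/dt = 2.8 + (10.7) − (-1.867) = 15.4 mm/day.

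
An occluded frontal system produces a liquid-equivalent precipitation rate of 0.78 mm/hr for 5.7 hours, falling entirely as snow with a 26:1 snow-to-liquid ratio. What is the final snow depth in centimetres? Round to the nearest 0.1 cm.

Liquid-equivalent depth = 0.78 × 5.7 = 4.446 mm.
Snow depth = 4.446 mm × 26 = 115.596 mm = 11.6 cm.

snow depth ≈ 11.6 cm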